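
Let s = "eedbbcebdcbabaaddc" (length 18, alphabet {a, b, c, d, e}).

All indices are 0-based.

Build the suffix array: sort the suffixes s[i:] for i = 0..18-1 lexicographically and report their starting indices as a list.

[13, 11, 14, 12, 10, 3, 4, 7, 17, 9, 5, 2, 16, 8, 15, 6, 1, 0]

rank | idx | suffix
   0 |  13 | aaddc
   1 |  11 | abaaddc
   2 |  14 | addc
   3 |  12 | baaddc
   4 |  10 | babaaddc
   5 |   3 | bbcebdcbabaaddc
   6 |   4 | bcebdcbabaaddc
   7 |   7 | bdcbabaaddc
   8 |  17 | c
   9 |   9 | cbabaaddc
  10 |   5 | cebdcbabaaddc
  11 |   2 | dbbcebdcbabaaddc
  12 |  16 | dc
  13 |   8 | dcbabaaddc
  14 |  15 | ddc
  15 |   6 | ebdcbabaaddc
  16 |   1 | edbbcebdcbabaaddc
  17 |   0 | eedbbcebdcbabaaddc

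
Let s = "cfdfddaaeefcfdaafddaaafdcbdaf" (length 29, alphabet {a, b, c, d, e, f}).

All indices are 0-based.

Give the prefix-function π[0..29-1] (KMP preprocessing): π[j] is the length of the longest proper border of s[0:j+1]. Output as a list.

[0, 0, 0, 0, 0, 0, 0, 0, 0, 0, 0, 1, 2, 3, 0, 0, 0, 0, 0, 0, 0, 0, 0, 0, 1, 0, 0, 0, 0]

π[0] = 0
j=1 s[j]='f': π[1]=0 (border '')
j=2 s[j]='d': π[2]=0 (border '')
j=3 s[j]='f': π[3]=0 (border '')
j=4 s[j]='d': π[4]=0 (border '')
j=5 s[j]='d': π[5]=0 (border '')
j=6 s[j]='a': π[6]=0 (border '')
j=7 s[j]='a': π[7]=0 (border '')
j=8 s[j]='e': π[8]=0 (border '')
j=9 s[j]='e': π[9]=0 (border '')
j=10 s[j]='f': π[10]=0 (border '')
j=11 s[j]='c': π[11]=1 (border 'c')
j=12 s[j]='f': π[12]=2 (border 'cf')
j=13 s[j]='d': π[13]=3 (border 'cfd')
j=14 s[j]='a': k: 3→0; π[14]=0 (border '')
j=15 s[j]='a': π[15]=0 (border '')
j=16 s[j]='f': π[16]=0 (border '')
j=17 s[j]='d': π[17]=0 (border '')
j=18 s[j]='d': π[18]=0 (border '')
j=19 s[j]='a': π[19]=0 (border '')
j=20 s[j]='a': π[20]=0 (border '')
j=21 s[j]='a': π[21]=0 (border '')
j=22 s[j]='f': π[22]=0 (border '')
j=23 s[j]='d': π[23]=0 (border '')
j=24 s[j]='c': π[24]=1 (border 'c')
j=25 s[j]='b': k: 1→0; π[25]=0 (border '')
j=26 s[j]='d': π[26]=0 (border '')
j=27 s[j]='a': π[27]=0 (border '')
j=28 s[j]='f': π[28]=0 (border '')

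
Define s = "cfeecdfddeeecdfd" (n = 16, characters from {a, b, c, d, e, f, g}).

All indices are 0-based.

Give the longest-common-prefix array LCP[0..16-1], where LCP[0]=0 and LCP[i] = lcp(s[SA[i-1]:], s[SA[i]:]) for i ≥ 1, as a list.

sorted suffixes:
  #0 SA[0]=12  'cdfd'
  #1 SA[1]=4  'cdfddeeecdfd'
  #2 SA[2]=0  'cfeecdfddeeecdfd'
  #3 SA[3]=15  'd'
  #4 SA[4]=7  'ddeeecdfd'
  #5 SA[5]=8  'deeecdfd'
  #6 SA[6]=13  'dfd'
  #7 SA[7]=5  'dfddeeecdfd'
  #8 SA[8]=11  'ecdfd'
  #9 SA[9]=3  'ecdfddeeecdfd'
  #10 SA[10]=10  'eecdfd'
  #11 SA[11]=2  'eecdfddeeecdfd'
  #12 SA[12]=9  'eeecdfd'
  #13 SA[13]=14  'fd'
  #14 SA[14]=6  'fddeeecdfd'
  #15 SA[15]=1  'feecdfddeeecdfd'

SA = [12, 4, 0, 15, 7, 8, 13, 5, 11, 3, 10, 2, 9, 14, 6, 1]
i: (SA[i-1],SA[i]) lcp shared
  1: (12,4) 4 'cdfd'
  2: (4,0) 1 'c'
  3: (0,15) 0 ''
  4: (15,7) 1 'd'
  5: (7,8) 1 'd'
  6: (8,13) 1 'd'
  7: (13,5) 3 'dfd'
  8: (5,11) 0 ''
  9: (11,3) 5 'ecdfd'
  10: (3,10) 1 'e'
  11: (10,2) 6 'eecdfd'
  12: (2,9) 2 'ee'
  13: (9,14) 0 ''
  14: (14,6) 2 'fd'
  15: (6,1) 1 'f'

[0, 4, 1, 0, 1, 1, 1, 3, 0, 5, 1, 6, 2, 0, 2, 1]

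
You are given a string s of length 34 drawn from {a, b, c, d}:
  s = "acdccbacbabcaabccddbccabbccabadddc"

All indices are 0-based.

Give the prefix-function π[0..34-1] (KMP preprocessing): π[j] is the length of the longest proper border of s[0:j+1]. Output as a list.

[0, 0, 0, 0, 0, 0, 1, 2, 0, 1, 0, 0, 1, 1, 0, 0, 0, 0, 0, 0, 0, 0, 1, 0, 0, 0, 0, 1, 0, 1, 0, 0, 0, 0]

π[0] = 0
j=1 s[j]='c': π[1]=0 (border '')
j=2 s[j]='d': π[2]=0 (border '')
j=3 s[j]='c': π[3]=0 (border '')
j=4 s[j]='c': π[4]=0 (border '')
j=5 s[j]='b': π[5]=0 (border '')
j=6 s[j]='a': π[6]=1 (border 'a')
j=7 s[j]='c': π[7]=2 (border 'ac')
j=8 s[j]='b': k: 2→0; π[8]=0 (border '')
j=9 s[j]='a': π[9]=1 (border 'a')
j=10 s[j]='b': k: 1→0; π[10]=0 (border '')
j=11 s[j]='c': π[11]=0 (border '')
j=12 s[j]='a': π[12]=1 (border 'a')
j=13 s[j]='a': k: 1→0; π[13]=1 (border 'a')
j=14 s[j]='b': k: 1→0; π[14]=0 (border '')
j=15 s[j]='c': π[15]=0 (border '')
j=16 s[j]='c': π[16]=0 (border '')
j=17 s[j]='d': π[17]=0 (border '')
j=18 s[j]='d': π[18]=0 (border '')
j=19 s[j]='b': π[19]=0 (border '')
j=20 s[j]='c': π[20]=0 (border '')
j=21 s[j]='c': π[21]=0 (border '')
j=22 s[j]='a': π[22]=1 (border 'a')
j=23 s[j]='b': k: 1→0; π[23]=0 (border '')
j=24 s[j]='b': π[24]=0 (border '')
j=25 s[j]='c': π[25]=0 (border '')
j=26 s[j]='c': π[26]=0 (border '')
j=27 s[j]='a': π[27]=1 (border 'a')
j=28 s[j]='b': k: 1→0; π[28]=0 (border '')
j=29 s[j]='a': π[29]=1 (border 'a')
j=30 s[j]='d': k: 1→0; π[30]=0 (border '')
j=31 s[j]='d': π[31]=0 (border '')
j=32 s[j]='d': π[32]=0 (border '')
j=33 s[j]='c': π[33]=0 (border '')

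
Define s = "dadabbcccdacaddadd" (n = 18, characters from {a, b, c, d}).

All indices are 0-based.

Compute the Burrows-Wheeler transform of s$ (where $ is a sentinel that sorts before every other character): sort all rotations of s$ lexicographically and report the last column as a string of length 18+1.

dddddcababccdac$daa

rank  rotation             last
    0  $dadabbcccdacaddadd  d
    1  abbcccdacaddadd$dad  d
    2  acaddadd$dadabbcccd  d
    3  adabbcccdacaddadd$d  d
    4  add$dadabbcccdacadd  d
    5  addadd$dadabbcccdac  c
    6  bbcccdacaddadd$dada  a
    7  bcccdacaddadd$dadab  b
    8  caddadd$dadabbcccda  a
    9  cccdacaddadd$dadabb  b
   10  ccdacaddadd$dadabbc  c
   11  cdacaddadd$dadabbcc  c
   12  d$dadabbcccdacaddad  d
   13  dabbcccdacaddadd$da  a
   14  dacaddadd$dadabbccc  c
   15  dadabbcccdacaddadd$  $
   16  dadd$dadabbcccdacad  d
   17  dd$dadabbcccdacadda  a
   18  ddadd$dadabbcccdaca  a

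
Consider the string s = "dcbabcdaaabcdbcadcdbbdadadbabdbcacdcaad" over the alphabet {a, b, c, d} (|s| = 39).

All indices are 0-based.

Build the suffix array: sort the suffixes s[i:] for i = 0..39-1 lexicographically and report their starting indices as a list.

[7, 8, 36, 3, 9, 27, 32, 37, 22, 24, 15, 2, 26, 19, 30, 13, 4, 10, 20, 28, 35, 31, 14, 1, 5, 17, 11, 33, 38, 6, 21, 23, 25, 18, 29, 12, 34, 0, 16]

rank | idx | suffix
   0 |   7 | aaabcdbcadcdbbdadadbabdbcacdcaad
   1 |   8 | aabcdbcadcdbbdadadbabdbcacdcaad
   2 |  36 | aad
   3 |   3 | abcdaaabcdbcadcdbbdadadbabdbcacdcaad
   4 |   9 | abcdbcadcdbbdadadbabdbcacdcaad
   5 |  27 | abdbcacdcaad
   6 |  32 | acdcaad
   7 |  37 | ad
   8 |  22 | adadbabdbcacdcaad
   9 |  24 | adbabdbcacdcaad
  10 |  15 | adcdbbdadadbabdbcacdcaad
  11 |   2 | babcdaaabcdbcadcdbbdadadbabdbcacdcaad
  12 |  26 | babdbcacdcaad
  13 |  19 | bbdadadbabdbcacdcaad
  14 |  30 | bcacdcaad
  15 |  13 | bcadcdbbdadadbabdbcacdcaad
  16 |   4 | bcdaaabcdbcadcdbbdadadbabdbcacdcaad
  17 |  10 | bcdbcadcdbbdadadbabdbcacdcaad
  18 |  20 | bdadadbabdbcacdcaad
  19 |  28 | bdbcacdcaad
  20 |  35 | caad
  21 |  31 | cacdcaad
  22 |  14 | cadcdbbdadadbabdbcacdcaad
  23 |   1 | cbabcdaaabcdbcadcdbbdadadbabdbcacdcaad
  24 |   5 | cdaaabcdbcadcdbbdadadbabdbcacdcaad
  25 |  17 | cdbbdadadbabdbcacdcaad
  26 |  11 | cdbcadcdbbdadadbabdbcacdcaad
  27 |  33 | cdcaad
  28 |  38 | d
  29 |   6 | daaabcdbcadcdbbdadadbabdbcacdcaad
  30 |  21 | dadadbabdbcacdcaad
  31 |  23 | dadbabdbcacdcaad
  32 |  25 | dbabdbcacdcaad
  33 |  18 | dbbdadadbabdbcacdcaad
  34 |  29 | dbcacdcaad
  35 |  12 | dbcadcdbbdadadbabdbcacdcaad
  36 |  34 | dcaad
  37 |   0 | dcbabcdaaabcdbcadcdbbdadadbabdbcacdcaad
  38 |  16 | dcdbbdadadbabdbcacdcaad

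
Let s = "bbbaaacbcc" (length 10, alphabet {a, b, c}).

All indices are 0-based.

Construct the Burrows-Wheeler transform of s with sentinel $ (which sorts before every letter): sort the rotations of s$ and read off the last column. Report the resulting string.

cbaabb$ccab

rank  rotation     last
    0  $bbbaaacbcc  c
    1  aaacbcc$bbb  b
    2  aacbcc$bbba  a
    3  acbcc$bbbaa  a
    4  baaacbcc$bb  b
    5  bbaaacbcc$b  b
    6  bbbaaacbcc$  $
    7  bcc$bbbaaac  c
    8  c$bbbaaacbc  c
    9  cbcc$bbbaaa  a
   10  cc$bbbaaacb  b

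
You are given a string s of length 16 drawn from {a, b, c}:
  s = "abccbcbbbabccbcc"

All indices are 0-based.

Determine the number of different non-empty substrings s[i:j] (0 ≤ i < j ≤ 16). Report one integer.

sorted suffixes:
  #0 SA[0]=0  'abccbcbbbabccbcc'
  #1 SA[1]=9  'abccbcc'
  #2 SA[2]=8  'babccbcc'
  #3 SA[3]=7  'bbabccbcc'
  #4 SA[4]=6  'bbbabccbcc'
  #5 SA[5]=4  'bcbbbabccbcc'
  #6 SA[6]=13  'bcc'
  #7 SA[7]=1  'bccbcbbbabccbcc'
  #8 SA[8]=10  'bccbcc'
  #9 SA[9]=15  'c'
  #10 SA[10]=5  'cbbbabccbcc'
  #11 SA[11]=3  'cbcbbbabccbcc'
  #12 SA[12]=12  'cbcc'
  #13 SA[13]=14  'cc'
  #14 SA[14]=2  'ccbcbbbabccbcc'
  #15 SA[15]=11  'ccbcc'

SA = [0, 9, 8, 7, 6, 4, 13, 1, 10, 15, 5, 3, 12, 14, 2, 11]
[i] adj suffixes → lcp
  [1] 0/9 → 6 ('abccbc')
  [2] 9/8 → 0 ('')
  [3] 8/7 → 1 ('b')
  [4] 7/6 → 2 ('bb')
  [5] 6/4 → 1 ('b')
  [6] 4/13 → 2 ('bc')
  [7] 13/1 → 3 ('bcc')
  [8] 1/10 → 5 ('bccbc')
  [9] 10/15 → 0 ('')
  [10] 15/5 → 1 ('c')
  [11] 5/3 → 2 ('cb')
  [12] 3/12 → 3 ('cbc')
  [13] 12/14 → 1 ('c')
  [14] 14/2 → 2 ('cc')
  [15] 2/11 → 4 ('ccbc')

n(n+1)/2 = 16·17/2 = 136
Σ LCP = 0 + 6 + 0 + 1 + 2 + 1 + 2 + 3 + 5 + 0 + 1 + 2 + 3 + 1 + 2 + 4 = 33
distinct = 136 − 33 = 103

103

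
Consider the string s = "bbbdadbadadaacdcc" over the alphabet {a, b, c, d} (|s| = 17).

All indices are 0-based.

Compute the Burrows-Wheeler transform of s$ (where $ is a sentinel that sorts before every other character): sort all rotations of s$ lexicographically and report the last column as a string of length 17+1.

rank  rotation            last
    0  $bbbdadbadadaacdcc  c
    1  aacdcc$bbbdadbadad  d
    2  acdcc$bbbdadbadada  a
    3  adaacdcc$bbbdadbad  d
    4  adadaacdcc$bbbdadb  b
    5  adbadadaacdcc$bbbd  d
    6  badadaacdcc$bbbdad  d
    7  bbbdadbadadaacdcc$  $
    8  bbdadbadadaacdcc$b  b
    9  bdadbadadaacdcc$bb  b
   10  c$bbbdadbadadaacdc  c
   11  cc$bbbdadbadadaacd  d
   12  cdcc$bbbdadbadadaa  a
   13  daacdcc$bbbdadbada  a
   14  dadaacdcc$bbbdadba  a
   15  dadbadadaacdcc$bbb  b
   16  dbadadaacdcc$bbbda  a
   17  dcc$bbbdadbadadaac  c

cdadbdd$bbcdaaabac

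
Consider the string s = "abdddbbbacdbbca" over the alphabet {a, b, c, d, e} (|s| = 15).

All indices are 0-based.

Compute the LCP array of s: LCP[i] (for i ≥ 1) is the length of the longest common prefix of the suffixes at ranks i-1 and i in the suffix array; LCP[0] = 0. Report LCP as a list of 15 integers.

sorted suffixes:
  #0 SA[0]=14  'a'
  #1 SA[1]=0  'abdddbbbacdbbca'
  #2 SA[2]=8  'acdbbca'
  #3 SA[3]=7  'bacdbbca'
  #4 SA[4]=6  'bbacdbbca'
  #5 SA[5]=5  'bbbacdbbca'
  #6 SA[6]=11  'bbca'
  #7 SA[7]=12  'bca'
  #8 SA[8]=1  'bdddbbbacdbbca'
  #9 SA[9]=13  'ca'
  #10 SA[10]=9  'cdbbca'
  #11 SA[11]=4  'dbbbacdbbca'
  #12 SA[12]=10  'dbbca'
  #13 SA[13]=3  'ddbbbacdbbca'
  #14 SA[14]=2  'dddbbbacdbbca'

SA = [14, 0, 8, 7, 6, 5, 11, 12, 1, 13, 9, 4, 10, 3, 2]
[i] adj suffixes → lcp
  [1] 14/0 → 1 ('a')
  [2] 0/8 → 1 ('a')
  [3] 8/7 → 0 ('')
  [4] 7/6 → 1 ('b')
  [5] 6/5 → 2 ('bb')
  [6] 5/11 → 2 ('bb')
  [7] 11/12 → 1 ('b')
  [8] 12/1 → 1 ('b')
  [9] 1/13 → 0 ('')
  [10] 13/9 → 1 ('c')
  [11] 9/4 → 0 ('')
  [12] 4/10 → 3 ('dbb')
  [13] 10/3 → 1 ('d')
  [14] 3/2 → 2 ('dd')

[0, 1, 1, 0, 1, 2, 2, 1, 1, 0, 1, 0, 3, 1, 2]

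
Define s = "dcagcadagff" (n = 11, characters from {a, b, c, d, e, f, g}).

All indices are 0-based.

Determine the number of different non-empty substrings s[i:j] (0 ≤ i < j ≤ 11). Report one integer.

58

rank→(start, suffix):
  0 → (5, 'adagff')
  1 → (2, 'agcadagff')
  2 → (7, 'agff')
  3 → (4, 'cadagff')
  4 → (1, 'cagcadagff')
  5 → (6, 'dagff')
  6 → (0, 'dcagcadagff')
  7 → (10, 'f')
  8 → (9, 'ff')
  9 → (3, 'gcadagff')
  10 → (8, 'gff')

SA = [5, 2, 7, 4, 1, 6, 0, 10, 9, 3, 8]
rank  pair      lcp
   1  s[5:],s[2:]  1  'a'
   2  s[2:],s[7:]  2  'ag'
   3  s[7:],s[4:]  0  ''
   4  s[4:],s[1:]  2  'ca'
   5  s[1:],s[6:]  0  ''
   6  s[6:],s[0:]  1  'd'
   7  s[0:],s[10:]  0  ''
   8  s[10:],s[9:]  1  'f'
   9  s[9:],s[3:]  0  ''
  10  s[3:],s[8:]  1  'g'

n(n+1)/2 = 11·12/2 = 66
Σ LCP = 0 + 1 + 2 + 0 + 2 + 0 + 1 + 0 + 1 + 0 + 1 = 8
distinct = 66 − 8 = 58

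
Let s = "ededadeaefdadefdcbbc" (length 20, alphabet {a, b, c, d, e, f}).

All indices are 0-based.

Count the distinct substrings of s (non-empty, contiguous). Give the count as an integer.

185

rank→(start, suffix):
  0 → (4, 'adeaefdadefdcbbc')
  1 → (11, 'adefdcbbc')
  2 → (7, 'aefdadefdcbbc')
  3 → (17, 'bbc')
  4 → (18, 'bc')
  5 → (19, 'c')
  6 → (16, 'cbbc')
  7 → (3, 'dadeaefdadefdcbbc')
  8 → (10, 'dadefdcbbc')
  9 → (15, 'dcbbc')
  10 → (5, 'deaefdadefdcbbc')
  11 → (1, 'dedadeaefdadefdcbbc')
  12 → (12, 'defdcbbc')
  13 → (6, 'eaefdadefdcbbc')
  14 → (2, 'edadeaefdadefdcbbc')
  15 → (0, 'ededadeaefdadefdcbbc')
  16 → (8, 'efdadefdcbbc')
  17 → (13, 'efdcbbc')
  18 → (9, 'fdadefdcbbc')
  19 → (14, 'fdcbbc')

SA = [4, 11, 7, 17, 18, 19, 16, 3, 10, 15, 5, 1, 12, 6, 2, 0, 8, 13, 9, 14]
i: (SA[i-1],SA[i]) lcp shared
  1: (4,11) 3 'ade'
  2: (11,7) 1 'a'
  3: (7,17) 0 ''
  4: (17,18) 1 'b'
  5: (18,19) 0 ''
  6: (19,16) 1 'c'
  7: (16,3) 0 ''
  8: (3,10) 4 'dade'
  9: (10,15) 1 'd'
  10: (15,5) 1 'd'
  11: (5,1) 2 'de'
  12: (1,12) 2 'de'
  13: (12,6) 0 ''
  14: (6,2) 1 'e'
  15: (2,0) 2 'ed'
  16: (0,8) 1 'e'
  17: (8,13) 3 'efd'
  18: (13,9) 0 ''
  19: (9,14) 2 'fd'

n(n+1)/2 = 20·21/2 = 210
Σ LCP = 0 + 3 + 1 + 0 + 1 + 0 + 1 + 0 + 4 + 1 + 1 + 2 + 2 + 0 + 1 + 2 + 1 + 3 + 0 + 2 = 25
distinct = 210 − 25 = 185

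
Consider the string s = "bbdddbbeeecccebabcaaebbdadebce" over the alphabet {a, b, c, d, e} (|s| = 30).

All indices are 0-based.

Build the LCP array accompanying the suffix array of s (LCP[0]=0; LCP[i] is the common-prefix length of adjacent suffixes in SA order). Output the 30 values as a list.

[0, 1, 1, 1, 0, 1, 3, 2, 1, 2, 1, 2, 1, 0, 1, 2, 1, 2, 0, 1, 1, 2, 1, 0, 1, 2, 2, 1, 1, 2]

sorted suffixes:
  #0 SA[0]=18  'aaebbdadebce'
  #1 SA[1]=15  'abcaaebbdadebce'
  #2 SA[2]=24  'adebce'
  #3 SA[3]=19  'aebbdadebce'
  #4 SA[4]=14  'babcaaebbdadebce'
  #5 SA[5]=21  'bbdadebce'
  #6 SA[6]=0  'bbdddbbeeecccebabcaaebbdadebce'
  #7 SA[7]=5  'bbeeecccebabcaaebbdadebce'
  #8 SA[8]=16  'bcaaebbdadebce'
  #9 SA[9]=27  'bce'
  #10 SA[10]=22  'bdadebce'
  #11 SA[11]=1  'bdddbbeeecccebabcaaebbdadebce'
  #12 SA[12]=6  'beeecccebabcaaebbdadebce'
  #13 SA[13]=17  'caaebbdadebce'
  #14 SA[14]=10  'cccebabcaaebbdadebce'
  #15 SA[15]=11  'ccebabcaaebbdadebce'
  #16 SA[16]=28  'ce'
  #17 SA[17]=12  'cebabcaaebbdadebce'
  #18 SA[18]=23  'dadebce'
  #19 SA[19]=4  'dbbeeecccebabcaaebbdadebce'
  #20 SA[20]=3  'ddbbeeecccebabcaaebbdadebce'
  #21 SA[21]=2  'dddbbeeecccebabcaaebbdadebce'
  #22 SA[22]=25  'debce'
  #23 SA[23]=29  'e'
  #24 SA[24]=13  'ebabcaaebbdadebce'
  #25 SA[25]=20  'ebbdadebce'
  #26 SA[26]=26  'ebce'
  #27 SA[27]=9  'ecccebabcaaebbdadebce'
  #28 SA[28]=8  'eecccebabcaaebbdadebce'
  #29 SA[29]=7  'eeecccebabcaaebbdadebce'

SA = [18, 15, 24, 19, 14, 21, 0, 5, 16, 27, 22, 1, 6, 17, 10, 11, 28, 12, 23, 4, 3, 2, 25, 29, 13, 20, 26, 9, 8, 7]
i: (SA[i-1],SA[i]) lcp shared
  1: (18,15) 1 'a'
  2: (15,24) 1 'a'
  3: (24,19) 1 'a'
  4: (19,14) 0 ''
  5: (14,21) 1 'b'
  6: (21,0) 3 'bbd'
  7: (0,5) 2 'bb'
  8: (5,16) 1 'b'
  9: (16,27) 2 'bc'
  10: (27,22) 1 'b'
  11: (22,1) 2 'bd'
  12: (1,6) 1 'b'
  13: (6,17) 0 ''
  14: (17,10) 1 'c'
  15: (10,11) 2 'cc'
  16: (11,28) 1 'c'
  17: (28,12) 2 'ce'
  18: (12,23) 0 ''
  19: (23,4) 1 'd'
  20: (4,3) 1 'd'
  21: (3,2) 2 'dd'
  22: (2,25) 1 'd'
  23: (25,29) 0 ''
  24: (29,13) 1 'e'
  25: (13,20) 2 'eb'
  26: (20,26) 2 'eb'
  27: (26,9) 1 'e'
  28: (9,8) 1 'e'
  29: (8,7) 2 'ee'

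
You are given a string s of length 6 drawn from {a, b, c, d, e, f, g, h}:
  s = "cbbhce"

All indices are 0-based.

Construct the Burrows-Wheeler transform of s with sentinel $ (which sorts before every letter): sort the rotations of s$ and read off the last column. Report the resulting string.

rank  rotation last
    0  $cbbhce  e
    1  bbhce$c  c
    2  bhce$cb  b
    3  cbbhce$  $
    4  ce$cbbh  h
    5  e$cbbhc  c
    6  hce$cbb  b

ecb$hcb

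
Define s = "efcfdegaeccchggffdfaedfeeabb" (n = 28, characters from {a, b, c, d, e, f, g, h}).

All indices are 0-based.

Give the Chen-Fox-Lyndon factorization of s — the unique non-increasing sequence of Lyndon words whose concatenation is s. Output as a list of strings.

["ef", "cfdeg", "aeccchggffdfaedfee", "abb"]

emit factor 1: 'ef' (i=0, period=2)
emit factor 2: 'cfdeg' (i=2, period=5)
emit factor 3: 'aeccchggffdfaedfee' (i=7, period=18)
emit factor 4: 'abb' (i=25, period=3)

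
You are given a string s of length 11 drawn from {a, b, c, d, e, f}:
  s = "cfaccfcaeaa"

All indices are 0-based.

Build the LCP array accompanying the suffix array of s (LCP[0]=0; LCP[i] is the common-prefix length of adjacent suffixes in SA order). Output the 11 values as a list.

[0, 1, 1, 1, 0, 1, 1, 2, 0, 0, 1]

rank | idx | suffix
   0 |  10 | a
   1 |   9 | aa
   2 |   2 | accfcaeaa
   3 |   7 | aeaa
   4 |   6 | caeaa
   5 |   3 | ccfcaeaa
   6 |   0 | cfaccfcaeaa
   7 |   4 | cfcaeaa
   8 |   8 | eaa
   9 |   1 | faccfcaeaa
  10 |   5 | fcaeaa

SA = [10, 9, 2, 7, 6, 3, 0, 4, 8, 1, 5]
i: (SA[i-1],SA[i]) lcp shared
  1: (10,9) 1 'a'
  2: (9,2) 1 'a'
  3: (2,7) 1 'a'
  4: (7,6) 0 ''
  5: (6,3) 1 'c'
  6: (3,0) 1 'c'
  7: (0,4) 2 'cf'
  8: (4,8) 0 ''
  9: (8,1) 0 ''
  10: (1,5) 1 'f'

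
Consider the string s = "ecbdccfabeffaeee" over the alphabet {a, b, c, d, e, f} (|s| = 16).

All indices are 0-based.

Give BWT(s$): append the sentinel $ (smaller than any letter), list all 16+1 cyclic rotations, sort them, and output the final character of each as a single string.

rank  rotation           last
    0  $ecbdccfabeffaeee  e
    1  abeffaeee$ecbdccf  f
    2  aeee$ecbdccfabeff  f
    3  bdccfabeffaeee$ec  c
    4  beffaeee$ecbdccfa  a
    5  cbdccfabeffaeee$e  e
    6  ccfabeffaeee$ecbd  d
    7  cfabeffaeee$ecbdc  c
    8  dccfabeffaeee$ecb  b
    9  e$ecbdccfabeffaee  e
   10  ecbdccfabeffaeee$  $
   11  ee$ecbdccfabeffae  e
   12  eee$ecbdccfabeffa  a
   13  effaeee$ecbdccfab  b
   14  fabeffaeee$ecbdcc  c
   15  faeee$ecbdccfabef  f
   16  ffaeee$ecbdccfabe  e

effcaedcbe$eabcfe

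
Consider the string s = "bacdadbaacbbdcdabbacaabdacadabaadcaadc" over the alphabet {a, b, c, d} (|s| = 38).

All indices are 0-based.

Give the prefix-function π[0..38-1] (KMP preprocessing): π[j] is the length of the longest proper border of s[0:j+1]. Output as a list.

[0, 0, 0, 0, 0, 0, 1, 2, 0, 0, 1, 1, 0, 0, 0, 0, 1, 1, 2, 3, 0, 0, 1, 0, 0, 0, 0, 0, 0, 1, 2, 0, 0, 0, 0, 0, 0, 0]

π[0] = 0
j=1 s[j]='a': π[1]=0 (border '')
j=2 s[j]='c': π[2]=0 (border '')
j=3 s[j]='d': π[3]=0 (border '')
j=4 s[j]='a': π[4]=0 (border '')
j=5 s[j]='d': π[5]=0 (border '')
j=6 s[j]='b': π[6]=1 (border 'b')
j=7 s[j]='a': π[7]=2 (border 'ba')
j=8 s[j]='a': k: 2→0; π[8]=0 (border '')
j=9 s[j]='c': π[9]=0 (border '')
j=10 s[j]='b': π[10]=1 (border 'b')
j=11 s[j]='b': k: 1→0; π[11]=1 (border 'b')
j=12 s[j]='d': k: 1→0; π[12]=0 (border '')
j=13 s[j]='c': π[13]=0 (border '')
j=14 s[j]='d': π[14]=0 (border '')
j=15 s[j]='a': π[15]=0 (border '')
j=16 s[j]='b': π[16]=1 (border 'b')
j=17 s[j]='b': k: 1→0; π[17]=1 (border 'b')
j=18 s[j]='a': π[18]=2 (border 'ba')
j=19 s[j]='c': π[19]=3 (border 'bac')
j=20 s[j]='a': k: 3→0; π[20]=0 (border '')
j=21 s[j]='a': π[21]=0 (border '')
j=22 s[j]='b': π[22]=1 (border 'b')
j=23 s[j]='d': k: 1→0; π[23]=0 (border '')
j=24 s[j]='a': π[24]=0 (border '')
j=25 s[j]='c': π[25]=0 (border '')
j=26 s[j]='a': π[26]=0 (border '')
j=27 s[j]='d': π[27]=0 (border '')
j=28 s[j]='a': π[28]=0 (border '')
j=29 s[j]='b': π[29]=1 (border 'b')
j=30 s[j]='a': π[30]=2 (border 'ba')
j=31 s[j]='a': k: 2→0; π[31]=0 (border '')
j=32 s[j]='d': π[32]=0 (border '')
j=33 s[j]='c': π[33]=0 (border '')
j=34 s[j]='a': π[34]=0 (border '')
j=35 s[j]='a': π[35]=0 (border '')
j=36 s[j]='d': π[36]=0 (border '')
j=37 s[j]='c': π[37]=0 (border '')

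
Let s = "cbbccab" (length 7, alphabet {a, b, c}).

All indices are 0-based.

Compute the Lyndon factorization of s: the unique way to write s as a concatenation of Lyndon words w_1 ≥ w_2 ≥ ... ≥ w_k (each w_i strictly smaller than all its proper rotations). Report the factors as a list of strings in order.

emit factor 1: 'c' (i=0, period=1)
emit factor 2: 'bbcc' (i=1, period=4)
emit factor 3: 'ab' (i=5, period=2)

["c", "bbcc", "ab"]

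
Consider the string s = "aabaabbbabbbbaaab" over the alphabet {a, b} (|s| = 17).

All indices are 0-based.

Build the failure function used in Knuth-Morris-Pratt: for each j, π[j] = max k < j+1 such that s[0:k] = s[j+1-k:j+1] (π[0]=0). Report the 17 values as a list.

[0, 1, 0, 1, 2, 3, 0, 0, 1, 0, 0, 0, 0, 1, 2, 2, 3]

π[0] = 0
j=1 s[j]='a': π[1]=1 (border 'a')
j=2 s[j]='b': k: 1→0; π[2]=0 (border '')
j=3 s[j]='a': π[3]=1 (border 'a')
j=4 s[j]='a': π[4]=2 (border 'aa')
j=5 s[j]='b': π[5]=3 (border 'aab')
j=6 s[j]='b': k: 3→0; π[6]=0 (border '')
j=7 s[j]='b': π[7]=0 (border '')
j=8 s[j]='a': π[8]=1 (border 'a')
j=9 s[j]='b': k: 1→0; π[9]=0 (border '')
j=10 s[j]='b': π[10]=0 (border '')
j=11 s[j]='b': π[11]=0 (border '')
j=12 s[j]='b': π[12]=0 (border '')
j=13 s[j]='a': π[13]=1 (border 'a')
j=14 s[j]='a': π[14]=2 (border 'aa')
j=15 s[j]='a': k: 2→1; π[15]=2 (border 'aa')
j=16 s[j]='b': π[16]=3 (border 'aab')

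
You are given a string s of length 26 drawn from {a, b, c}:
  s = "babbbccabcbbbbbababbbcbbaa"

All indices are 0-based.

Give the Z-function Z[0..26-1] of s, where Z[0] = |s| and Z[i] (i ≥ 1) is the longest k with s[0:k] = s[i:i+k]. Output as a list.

[26, 0, 1, 1, 1, 0, 0, 0, 1, 0, 1, 1, 1, 1, 3, 0, 6, 0, 1, 1, 1, 0, 1, 2, 0, 0]

Z[0]=26
i=1: fresh scan; Z[1]=0
i=2: fresh scan; Z[2]=1 extend→box=[2,3)
i=3: fresh scan; Z[3]=1 extend→box=[3,4)
i=4: fresh scan; Z[4]=1 extend→box=[4,5)
i=5: fresh scan; Z[5]=0
i=6: fresh scan; Z[6]=0
i=7: fresh scan; Z[7]=0
i=8: fresh scan; Z[8]=1 extend→box=[8,9)
i=9: fresh scan; Z[9]=0
i=10: fresh scan; Z[10]=1 extend→box=[10,11)
i=11: fresh scan; Z[11]=1 extend→box=[11,12)
i=12: fresh scan; Z[12]=1 extend→box=[12,13)
i=13: fresh scan; Z[13]=1 extend→box=[13,14)
i=14: fresh scan; Z[14]=3 extend→box=[14,17)
i=15: min(r-i=2, Z[1]=0)=0; Z[15]=0
i=16: min(r-i=1, Z[2]=1)=1; Z[16]=6 extend→box=[16,22)
i=17: min(r-i=5, Z[1]=0)=0; Z[17]=0
i=18: min(r-i=4, Z[2]=1)=1; Z[18]=1
i=19: min(r-i=3, Z[3]=1)=1; Z[19]=1
i=20: min(r-i=2, Z[4]=1)=1; Z[20]=1
i=21: min(r-i=1, Z[5]=0)=0; Z[21]=0
i=22: fresh scan; Z[22]=1 extend→box=[22,23)
i=23: fresh scan; Z[23]=2 extend→box=[23,25)
i=24: min(r-i=1, Z[1]=0)=0; Z[24]=0
i=25: fresh scan; Z[25]=0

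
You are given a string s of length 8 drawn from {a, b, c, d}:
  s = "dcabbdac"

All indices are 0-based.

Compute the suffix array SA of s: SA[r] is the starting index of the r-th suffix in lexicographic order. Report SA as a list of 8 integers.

[2, 6, 3, 4, 7, 1, 5, 0]

sorted suffixes:
  #0 SA[0]=2  'abbdac'
  #1 SA[1]=6  'ac'
  #2 SA[2]=3  'bbdac'
  #3 SA[3]=4  'bdac'
  #4 SA[4]=7  'c'
  #5 SA[5]=1  'cabbdac'
  #6 SA[6]=5  'dac'
  #7 SA[7]=0  'dcabbdac'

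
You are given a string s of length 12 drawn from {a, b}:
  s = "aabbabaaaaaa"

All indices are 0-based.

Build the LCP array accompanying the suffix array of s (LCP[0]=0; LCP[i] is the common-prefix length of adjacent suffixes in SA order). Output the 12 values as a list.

rank | idx | suffix
   0 |  11 | a
   1 |  10 | aa
   2 |   9 | aaa
   3 |   8 | aaaa
   4 |   7 | aaaaa
   5 |   6 | aaaaaa
   6 |   0 | aabbabaaaaaa
   7 |   4 | abaaaaaa
   8 |   1 | abbabaaaaaa
   9 |   5 | baaaaaa
  10 |   3 | babaaaaaa
  11 |   2 | bbabaaaaaa

SA = [11, 10, 9, 8, 7, 6, 0, 4, 1, 5, 3, 2]
rank  pair      lcp
   1  s[11:],s[10:]  1  'a'
   2  s[10:],s[9:]  2  'aa'
   3  s[9:],s[8:]  3  'aaa'
   4  s[8:],s[7:]  4  'aaaa'
   5  s[7:],s[6:]  5  'aaaaa'
   6  s[6:],s[0:]  2  'aa'
   7  s[0:],s[4:]  1  'a'
   8  s[4:],s[1:]  2  'ab'
   9  s[1:],s[5:]  0  ''
  10  s[5:],s[3:]  2  'ba'
  11  s[3:],s[2:]  1  'b'

[0, 1, 2, 3, 4, 5, 2, 1, 2, 0, 2, 1]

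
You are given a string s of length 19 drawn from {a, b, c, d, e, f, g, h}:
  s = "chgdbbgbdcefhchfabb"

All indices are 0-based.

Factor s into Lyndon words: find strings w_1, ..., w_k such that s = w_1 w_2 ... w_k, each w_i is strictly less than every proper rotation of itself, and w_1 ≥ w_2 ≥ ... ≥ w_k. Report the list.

emit factor 1: 'chgd' (i=0, period=4)
emit factor 2: 'bbgbdcefhchf' (i=4, period=12)
emit factor 3: 'abb' (i=16, period=3)

["chgd", "bbgbdcefhchf", "abb"]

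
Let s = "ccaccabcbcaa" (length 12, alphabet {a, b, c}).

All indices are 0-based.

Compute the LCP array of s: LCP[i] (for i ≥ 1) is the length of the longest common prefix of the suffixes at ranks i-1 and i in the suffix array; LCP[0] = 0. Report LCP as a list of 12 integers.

sorted suffixes:
  #0 SA[0]=11  'a'
  #1 SA[1]=10  'aa'
  #2 SA[2]=5  'abcbcaa'
  #3 SA[3]=2  'accabcbcaa'
  #4 SA[4]=8  'bcaa'
  #5 SA[5]=6  'bcbcaa'
  #6 SA[6]=9  'caa'
  #7 SA[7]=4  'cabcbcaa'
  #8 SA[8]=1  'caccabcbcaa'
  #9 SA[9]=7  'cbcaa'
  #10 SA[10]=3  'ccabcbcaa'
  #11 SA[11]=0  'ccaccabcbcaa'

SA = [11, 10, 5, 2, 8, 6, 9, 4, 1, 7, 3, 0]
rank  pair      lcp
   1  s[11:],s[10:]  1  'a'
   2  s[10:],s[5:]  1  'a'
   3  s[5:],s[2:]  1  'a'
   4  s[2:],s[8:]  0  ''
   5  s[8:],s[6:]  2  'bc'
   6  s[6:],s[9:]  0  ''
   7  s[9:],s[4:]  2  'ca'
   8  s[4:],s[1:]  2  'ca'
   9  s[1:],s[7:]  1  'c'
  10  s[7:],s[3:]  1  'c'
  11  s[3:],s[0:]  3  'cca'

[0, 1, 1, 1, 0, 2, 0, 2, 2, 1, 1, 3]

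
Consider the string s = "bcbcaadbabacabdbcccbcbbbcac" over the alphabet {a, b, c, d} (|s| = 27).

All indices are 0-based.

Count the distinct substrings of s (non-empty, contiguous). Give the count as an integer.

338

rank | idx | suffix
   0 |   4 | aadbabacabdbcccbcbbbcac
   1 |   8 | abacabdbcccbcbbbcac
   2 |  12 | abdbcccbcbbbcac
   3 |  25 | ac
   4 |  10 | acabdbcccbcbbbcac
   5 |   5 | adbabacabdbcccbcbbbcac
   6 |   7 | babacabdbcccbcbbbcac
   7 |   9 | bacabdbcccbcbbbcac
   8 |  21 | bbbcac
   9 |  22 | bbcac
  10 |   2 | bcaadbabacabdbcccbcbbbcac
  11 |  23 | bcac
  12 |  19 | bcbbbcac
  13 |   0 | bcbcaadbabacabdbcccbcbbbcac
  14 |  15 | bcccbcbbbcac
  15 |  13 | bdbcccbcbbbcac
  16 |  26 | c
  17 |   3 | caadbabacabdbcccbcbbbcac
  18 |  11 | cabdbcccbcbbbcac
  19 |  24 | cac
  20 |  20 | cbbbcac
  21 |   1 | cbcaadbabacabdbcccbcbbbcac
  22 |  18 | cbcbbbcac
  23 |  17 | ccbcbbbcac
  24 |  16 | cccbcbbbcac
  25 |   6 | dbabacabdbcccbcbbbcac
  26 |  14 | dbcccbcbbbcac

SA = [4, 8, 12, 25, 10, 5, 7, 9, 21, 22, 2, 23, 19, 0, 15, 13, 26, 3, 11, 24, 20, 1, 18, 17, 16, 6, 14]
i: (SA[i-1],SA[i]) lcp shared
  1: (4,8) 1 'a'
  2: (8,12) 2 'ab'
  3: (12,25) 1 'a'
  4: (25,10) 2 'ac'
  5: (10,5) 1 'a'
  6: (5,7) 0 ''
  7: (7,9) 2 'ba'
  8: (9,21) 1 'b'
  9: (21,22) 2 'bb'
  10: (22,2) 1 'b'
  11: (2,23) 3 'bca'
  12: (23,19) 2 'bc'
  13: (19,0) 3 'bcb'
  14: (0,15) 2 'bc'
  15: (15,13) 1 'b'
  16: (13,26) 0 ''
  17: (26,3) 1 'c'
  18: (3,11) 2 'ca'
  19: (11,24) 2 'ca'
  20: (24,20) 1 'c'
  21: (20,1) 2 'cb'
  22: (1,18) 3 'cbc'
  23: (18,17) 1 'c'
  24: (17,16) 2 'cc'
  25: (16,6) 0 ''
  26: (6,14) 2 'db'

n(n+1)/2 = 27·28/2 = 378
Σ LCP = 0 + 1 + 2 + 1 + 2 + 1 + 0 + 2 + 1 + 2 + 1 + 3 + 2 + 3 + 2 + 1 + 0 + 1 + 2 + 2 + 1 + 2 + 3 + 1 + 2 + 0 + 2 = 40
distinct = 378 − 40 = 338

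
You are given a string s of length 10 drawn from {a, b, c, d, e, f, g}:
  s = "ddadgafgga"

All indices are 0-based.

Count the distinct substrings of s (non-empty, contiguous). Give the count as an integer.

rank | idx | suffix
   0 |   9 | a
   1 |   2 | adgafgga
   2 |   5 | afgga
   3 |   1 | dadgafgga
   4 |   0 | ddadgafgga
   5 |   3 | dgafgga
   6 |   6 | fgga
   7 |   8 | ga
   8 |   4 | gafgga
   9 |   7 | gga

SA = [9, 2, 5, 1, 0, 3, 6, 8, 4, 7]
i: (SA[i-1],SA[i]) lcp shared
  1: (9,2) 1 'a'
  2: (2,5) 1 'a'
  3: (5,1) 0 ''
  4: (1,0) 1 'd'
  5: (0,3) 1 'd'
  6: (3,6) 0 ''
  7: (6,8) 0 ''
  8: (8,4) 2 'ga'
  9: (4,7) 1 'g'

n(n+1)/2 = 10·11/2 = 55
Σ LCP = 0 + 1 + 1 + 0 + 1 + 1 + 0 + 0 + 2 + 1 = 7
distinct = 55 − 7 = 48

48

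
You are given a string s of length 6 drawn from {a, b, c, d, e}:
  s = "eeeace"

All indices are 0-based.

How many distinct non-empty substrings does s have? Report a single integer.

rank | idx | suffix
   0 |   3 | ace
   1 |   4 | ce
   2 |   5 | e
   3 |   2 | eace
   4 |   1 | eeace
   5 |   0 | eeeace

SA = [3, 4, 5, 2, 1, 0]
rank  pair      lcp
   1  s[3:],s[4:]  0  ''
   2  s[4:],s[5:]  0  ''
   3  s[5:],s[2:]  1  'e'
   4  s[2:],s[1:]  1  'e'
   5  s[1:],s[0:]  2  'ee'

n(n+1)/2 = 6·7/2 = 21
Σ LCP = 0 + 0 + 0 + 1 + 1 + 2 = 4
distinct = 21 − 4 = 17

17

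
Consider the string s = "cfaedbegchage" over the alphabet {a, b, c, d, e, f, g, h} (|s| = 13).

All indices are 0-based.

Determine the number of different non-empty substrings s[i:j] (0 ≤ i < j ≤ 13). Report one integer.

86

rank→(start, suffix):
  0 → (2, 'aedbegchage')
  1 → (10, 'age')
  2 → (5, 'begchage')
  3 → (0, 'cfaedbegchage')
  4 → (8, 'chage')
  5 → (4, 'dbegchage')
  6 → (12, 'e')
  7 → (3, 'edbegchage')
  8 → (6, 'egchage')
  9 → (1, 'faedbegchage')
  10 → (7, 'gchage')
  11 → (11, 'ge')
  12 → (9, 'hage')

SA = [2, 10, 5, 0, 8, 4, 12, 3, 6, 1, 7, 11, 9]
[i] adj suffixes → lcp
  [1] 2/10 → 1 ('a')
  [2] 10/5 → 0 ('')
  [3] 5/0 → 0 ('')
  [4] 0/8 → 1 ('c')
  [5] 8/4 → 0 ('')
  [6] 4/12 → 0 ('')
  [7] 12/3 → 1 ('e')
  [8] 3/6 → 1 ('e')
  [9] 6/1 → 0 ('')
  [10] 1/7 → 0 ('')
  [11] 7/11 → 1 ('g')
  [12] 11/9 → 0 ('')

n(n+1)/2 = 13·14/2 = 91
Σ LCP = 0 + 1 + 0 + 0 + 1 + 0 + 0 + 1 + 1 + 0 + 0 + 1 + 0 = 5
distinct = 91 − 5 = 86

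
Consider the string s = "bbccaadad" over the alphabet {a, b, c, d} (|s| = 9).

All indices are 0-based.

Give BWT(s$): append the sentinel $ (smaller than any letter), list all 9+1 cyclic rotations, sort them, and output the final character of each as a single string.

rank  rotation    last
    0  $bbccaadad  d
    1  aadad$bbcc  c
    2  ad$bbccaad  d
    3  adad$bbcca  a
    4  bbccaadad$  $
    5  bccaadad$b  b
    6  caadad$bbc  c
    7  ccaadad$bb  b
    8  d$bbccaada  a
    9  dad$bbccaa  a

dcda$bcbaa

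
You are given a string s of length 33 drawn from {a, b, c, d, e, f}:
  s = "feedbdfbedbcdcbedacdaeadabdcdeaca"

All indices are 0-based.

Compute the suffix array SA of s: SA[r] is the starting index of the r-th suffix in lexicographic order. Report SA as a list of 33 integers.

[32, 24, 30, 17, 22, 20, 10, 25, 4, 14, 7, 31, 13, 18, 11, 27, 23, 16, 19, 9, 3, 12, 26, 28, 5, 29, 21, 15, 8, 2, 1, 6, 0]

rank | idx | suffix
   0 |  32 | a
   1 |  24 | abdcdeaca
   2 |  30 | aca
   3 |  17 | acdaeadabdcdeaca
   4 |  22 | adabdcdeaca
   5 |  20 | aeadabdcdeaca
   6 |  10 | bcdcbedacdaeadabdcdeaca
   7 |  25 | bdcdeaca
   8 |   4 | bdfbedbcdcbedacdaeadabdcdeaca
   9 |  14 | bedacdaeadabdcdeaca
  10 |   7 | bedbcdcbedacdaeadabdcdeaca
  11 |  31 | ca
  12 |  13 | cbedacdaeadabdcdeaca
  13 |  18 | cdaeadabdcdeaca
  14 |  11 | cdcbedacdaeadabdcdeaca
  15 |  27 | cdeaca
  16 |  23 | dabdcdeaca
  17 |  16 | dacdaeadabdcdeaca
  18 |  19 | daeadabdcdeaca
  19 |   9 | dbcdcbedacdaeadabdcdeaca
  20 |   3 | dbdfbedbcdcbedacdaeadabdcdeaca
  21 |  12 | dcbedacdaeadabdcdeaca
  22 |  26 | dcdeaca
  23 |  28 | deaca
  24 |   5 | dfbedbcdcbedacdaeadabdcdeaca
  25 |  29 | eaca
  26 |  21 | eadabdcdeaca
  27 |  15 | edacdaeadabdcdeaca
  28 |   8 | edbcdcbedacdaeadabdcdeaca
  29 |   2 | edbdfbedbcdcbedacdaeadabdcdeaca
  30 |   1 | eedbdfbedbcdcbedacdaeadabdcdeaca
  31 |   6 | fbedbcdcbedacdaeadabdcdeaca
  32 |   0 | feedbdfbedbcdcbedacdaeadabdcdeaca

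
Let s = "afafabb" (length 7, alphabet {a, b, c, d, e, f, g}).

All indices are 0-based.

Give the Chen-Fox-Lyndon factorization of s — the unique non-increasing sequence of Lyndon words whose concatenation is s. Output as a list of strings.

["af", "af", "abb"]

emit factor 1: 'af' (i=0, period=2)
emit factor 2: 'af' (i=2, period=2)
emit factor 3: 'abb' (i=4, period=3)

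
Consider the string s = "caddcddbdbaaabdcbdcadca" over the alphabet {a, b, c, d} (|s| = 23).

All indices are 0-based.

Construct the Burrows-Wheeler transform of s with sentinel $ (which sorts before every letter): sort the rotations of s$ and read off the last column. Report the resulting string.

rank  rotation                  last
    0  $caddcddbdbaaabdcbdcadca  a
    1  a$caddcddbdbaaabdcbdcadc  c
    2  aaabdcbdcadca$caddcddbdb  b
    3  aabdcbdcadca$caddcddbdba  a
    4  abdcbdcadca$caddcddbdbaa  a
    5  adca$caddcddbdbaaabdcbdc  c
    6  addcddbdbaaabdcbdcadca$c  c
    7  baaabdcbdcadca$caddcddbd  d
    8  bdbaaabdcbdcadca$caddcdd  d
    9  bdcadca$caddcddbdbaaabdc  c
   10  bdcbdcadca$caddcddbdbaaa  a
   11  ca$caddcddbdbaaabdcbdcad  d
   12  cadca$caddcddbdbaaabdcbd  d
   13  caddcddbdbaaabdcbdcadca$  $
   14  cbdcadca$caddcddbdbaaabd  d
   15  cddbdbaaabdcbdcadca$cadd  d
   16  dbaaabdcbdcadca$caddcddb  b
   17  dbdbaaabdcbdcadca$caddcd  d
   18  dca$caddcddbdbaaabdcbdca  a
   19  dcadca$caddcddbdbaaabdcb  b
   20  dcbdcadca$caddcddbdbaaab  b
   21  dcddbdbaaabdcbdcadca$cad  d
   22  ddbdbaaabdcbdcadca$caddc  c
   23  ddcddbdbaaabdcbdcadca$ca  a

acbaaccddcadd$ddbdabbdca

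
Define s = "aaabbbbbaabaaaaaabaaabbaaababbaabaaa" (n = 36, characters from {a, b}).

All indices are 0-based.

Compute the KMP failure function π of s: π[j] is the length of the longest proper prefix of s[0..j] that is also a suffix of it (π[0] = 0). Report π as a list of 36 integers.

π[0] = 0
j=1 s[j]='a': π[1]=1 (border 'a')
j=2 s[j]='a': π[2]=2 (border 'aa')
j=3 s[j]='b': k: 2→1→0; π[3]=0 (border '')
j=4 s[j]='b': π[4]=0 (border '')
j=5 s[j]='b': π[5]=0 (border '')
j=6 s[j]='b': π[6]=0 (border '')
j=7 s[j]='b': π[7]=0 (border '')
j=8 s[j]='a': π[8]=1 (border 'a')
j=9 s[j]='a': π[9]=2 (border 'aa')
j=10 s[j]='b': k: 2→1→0; π[10]=0 (border '')
j=11 s[j]='a': π[11]=1 (border 'a')
j=12 s[j]='a': π[12]=2 (border 'aa')
j=13 s[j]='a': π[13]=3 (border 'aaa')
j=14 s[j]='a': k: 3→2; π[14]=3 (border 'aaa')
j=15 s[j]='a': k: 3→2; π[15]=3 (border 'aaa')
j=16 s[j]='a': k: 3→2; π[16]=3 (border 'aaa')
j=17 s[j]='b': π[17]=4 (border 'aaab')
j=18 s[j]='a': k: 4→0; π[18]=1 (border 'a')
j=19 s[j]='a': π[19]=2 (border 'aa')
j=20 s[j]='a': π[20]=3 (border 'aaa')
j=21 s[j]='b': π[21]=4 (border 'aaab')
j=22 s[j]='b': π[22]=5 (border 'aaabb')
j=23 s[j]='a': k: 5→0; π[23]=1 (border 'a')
j=24 s[j]='a': π[24]=2 (border 'aa')
j=25 s[j]='a': π[25]=3 (border 'aaa')
j=26 s[j]='b': π[26]=4 (border 'aaab')
j=27 s[j]='a': k: 4→0; π[27]=1 (border 'a')
j=28 s[j]='b': k: 1→0; π[28]=0 (border '')
j=29 s[j]='b': π[29]=0 (border '')
j=30 s[j]='a': π[30]=1 (border 'a')
j=31 s[j]='a': π[31]=2 (border 'aa')
j=32 s[j]='b': k: 2→1→0; π[32]=0 (border '')
j=33 s[j]='a': π[33]=1 (border 'a')
j=34 s[j]='a': π[34]=2 (border 'aa')
j=35 s[j]='a': π[35]=3 (border 'aaa')

[0, 1, 2, 0, 0, 0, 0, 0, 1, 2, 0, 1, 2, 3, 3, 3, 3, 4, 1, 2, 3, 4, 5, 1, 2, 3, 4, 1, 0, 0, 1, 2, 0, 1, 2, 3]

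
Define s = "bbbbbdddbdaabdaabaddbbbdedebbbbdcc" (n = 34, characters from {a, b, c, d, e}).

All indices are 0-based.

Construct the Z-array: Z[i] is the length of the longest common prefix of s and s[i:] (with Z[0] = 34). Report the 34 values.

Z[0]=34
i=1: fresh scan; Z[1]=4 extend→box=[1,5)
i=2: min(r-i=3, Z[1]=4)=3; Z[2]=3
i=3: min(r-i=2, Z[2]=3)=2; Z[3]=2
i=4: min(r-i=1, Z[3]=2)=1; Z[4]=1
i=5: fresh scan; Z[5]=0
i=6: fresh scan; Z[6]=0
i=7: fresh scan; Z[7]=0
i=8: fresh scan; Z[8]=1 extend→box=[8,9)
i=9: fresh scan; Z[9]=0
i=10: fresh scan; Z[10]=0
i=11: fresh scan; Z[11]=0
i=12: fresh scan; Z[12]=1 extend→box=[12,13)
i=13: fresh scan; Z[13]=0
i=14: fresh scan; Z[14]=0
i=15: fresh scan; Z[15]=0
i=16: fresh scan; Z[16]=1 extend→box=[16,17)
i=17: fresh scan; Z[17]=0
i=18: fresh scan; Z[18]=0
i=19: fresh scan; Z[19]=0
i=20: fresh scan; Z[20]=3 extend→box=[20,23)
i=21: min(r-i=2, Z[1]=4)=2; Z[21]=2
i=22: min(r-i=1, Z[2]=3)=1; Z[22]=1
i=23: fresh scan; Z[23]=0
i=24: fresh scan; Z[24]=0
i=25: fresh scan; Z[25]=0
i=26: fresh scan; Z[26]=0
i=27: fresh scan; Z[27]=4 extend→box=[27,31)
i=28: min(r-i=3, Z[1]=4)=3; Z[28]=3
i=29: min(r-i=2, Z[2]=3)=2; Z[29]=2
i=30: min(r-i=1, Z[3]=2)=1; Z[30]=1
i=31: fresh scan; Z[31]=0
i=32: fresh scan; Z[32]=0
i=33: fresh scan; Z[33]=0

[34, 4, 3, 2, 1, 0, 0, 0, 1, 0, 0, 0, 1, 0, 0, 0, 1, 0, 0, 0, 3, 2, 1, 0, 0, 0, 0, 4, 3, 2, 1, 0, 0, 0]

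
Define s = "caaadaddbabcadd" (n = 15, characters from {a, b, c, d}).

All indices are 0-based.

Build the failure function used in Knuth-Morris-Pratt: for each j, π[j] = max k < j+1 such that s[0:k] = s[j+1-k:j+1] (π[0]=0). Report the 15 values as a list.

π[0] = 0
j=1 s[j]='a': π[1]=0 (border '')
j=2 s[j]='a': π[2]=0 (border '')
j=3 s[j]='a': π[3]=0 (border '')
j=4 s[j]='d': π[4]=0 (border '')
j=5 s[j]='a': π[5]=0 (border '')
j=6 s[j]='d': π[6]=0 (border '')
j=7 s[j]='d': π[7]=0 (border '')
j=8 s[j]='b': π[8]=0 (border '')
j=9 s[j]='a': π[9]=0 (border '')
j=10 s[j]='b': π[10]=0 (border '')
j=11 s[j]='c': π[11]=1 (border 'c')
j=12 s[j]='a': π[12]=2 (border 'ca')
j=13 s[j]='d': k: 2→0; π[13]=0 (border '')
j=14 s[j]='d': π[14]=0 (border '')

[0, 0, 0, 0, 0, 0, 0, 0, 0, 0, 0, 1, 2, 0, 0]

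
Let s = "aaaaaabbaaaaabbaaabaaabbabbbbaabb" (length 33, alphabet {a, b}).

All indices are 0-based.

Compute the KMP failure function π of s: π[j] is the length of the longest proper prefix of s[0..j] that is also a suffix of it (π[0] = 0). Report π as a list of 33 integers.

π[0] = 0
j=1 s[j]='a': π[1]=1 (border 'a')
j=2 s[j]='a': π[2]=2 (border 'aa')
j=3 s[j]='a': π[3]=3 (border 'aaa')
j=4 s[j]='a': π[4]=4 (border 'aaaa')
j=5 s[j]='a': π[5]=5 (border 'aaaaa')
j=6 s[j]='b': k: 5→4→3→2→1→0; π[6]=0 (border '')
j=7 s[j]='b': π[7]=0 (border '')
j=8 s[j]='a': π[8]=1 (border 'a')
j=9 s[j]='a': π[9]=2 (border 'aa')
j=10 s[j]='a': π[10]=3 (border 'aaa')
j=11 s[j]='a': π[11]=4 (border 'aaaa')
j=12 s[j]='a': π[12]=5 (border 'aaaaa')
j=13 s[j]='b': k: 5→4→3→2→1→0; π[13]=0 (border '')
j=14 s[j]='b': π[14]=0 (border '')
j=15 s[j]='a': π[15]=1 (border 'a')
j=16 s[j]='a': π[16]=2 (border 'aa')
j=17 s[j]='a': π[17]=3 (border 'aaa')
j=18 s[j]='b': k: 3→2→1→0; π[18]=0 (border '')
j=19 s[j]='a': π[19]=1 (border 'a')
j=20 s[j]='a': π[20]=2 (border 'aa')
j=21 s[j]='a': π[21]=3 (border 'aaa')
j=22 s[j]='b': k: 3→2→1→0; π[22]=0 (border '')
j=23 s[j]='b': π[23]=0 (border '')
j=24 s[j]='a': π[24]=1 (border 'a')
j=25 s[j]='b': k: 1→0; π[25]=0 (border '')
j=26 s[j]='b': π[26]=0 (border '')
j=27 s[j]='b': π[27]=0 (border '')
j=28 s[j]='b': π[28]=0 (border '')
j=29 s[j]='a': π[29]=1 (border 'a')
j=30 s[j]='a': π[30]=2 (border 'aa')
j=31 s[j]='b': k: 2→1→0; π[31]=0 (border '')
j=32 s[j]='b': π[32]=0 (border '')

[0, 1, 2, 3, 4, 5, 0, 0, 1, 2, 3, 4, 5, 0, 0, 1, 2, 3, 0, 1, 2, 3, 0, 0, 1, 0, 0, 0, 0, 1, 2, 0, 0]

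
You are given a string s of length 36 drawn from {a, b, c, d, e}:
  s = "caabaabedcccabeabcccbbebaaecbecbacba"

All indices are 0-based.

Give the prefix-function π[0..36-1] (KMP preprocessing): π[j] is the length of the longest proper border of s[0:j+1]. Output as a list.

[0, 0, 0, 0, 0, 0, 0, 0, 0, 1, 1, 1, 2, 0, 0, 0, 0, 1, 1, 1, 0, 0, 0, 0, 0, 0, 0, 1, 0, 0, 1, 0, 0, 1, 0, 0]

π[0] = 0
j=1 s[j]='a': π[1]=0 (border '')
j=2 s[j]='a': π[2]=0 (border '')
j=3 s[j]='b': π[3]=0 (border '')
j=4 s[j]='a': π[4]=0 (border '')
j=5 s[j]='a': π[5]=0 (border '')
j=6 s[j]='b': π[6]=0 (border '')
j=7 s[j]='e': π[7]=0 (border '')
j=8 s[j]='d': π[8]=0 (border '')
j=9 s[j]='c': π[9]=1 (border 'c')
j=10 s[j]='c': k: 1→0; π[10]=1 (border 'c')
j=11 s[j]='c': k: 1→0; π[11]=1 (border 'c')
j=12 s[j]='a': π[12]=2 (border 'ca')
j=13 s[j]='b': k: 2→0; π[13]=0 (border '')
j=14 s[j]='e': π[14]=0 (border '')
j=15 s[j]='a': π[15]=0 (border '')
j=16 s[j]='b': π[16]=0 (border '')
j=17 s[j]='c': π[17]=1 (border 'c')
j=18 s[j]='c': k: 1→0; π[18]=1 (border 'c')
j=19 s[j]='c': k: 1→0; π[19]=1 (border 'c')
j=20 s[j]='b': k: 1→0; π[20]=0 (border '')
j=21 s[j]='b': π[21]=0 (border '')
j=22 s[j]='e': π[22]=0 (border '')
j=23 s[j]='b': π[23]=0 (border '')
j=24 s[j]='a': π[24]=0 (border '')
j=25 s[j]='a': π[25]=0 (border '')
j=26 s[j]='e': π[26]=0 (border '')
j=27 s[j]='c': π[27]=1 (border 'c')
j=28 s[j]='b': k: 1→0; π[28]=0 (border '')
j=29 s[j]='e': π[29]=0 (border '')
j=30 s[j]='c': π[30]=1 (border 'c')
j=31 s[j]='b': k: 1→0; π[31]=0 (border '')
j=32 s[j]='a': π[32]=0 (border '')
j=33 s[j]='c': π[33]=1 (border 'c')
j=34 s[j]='b': k: 1→0; π[34]=0 (border '')
j=35 s[j]='a': π[35]=0 (border '')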